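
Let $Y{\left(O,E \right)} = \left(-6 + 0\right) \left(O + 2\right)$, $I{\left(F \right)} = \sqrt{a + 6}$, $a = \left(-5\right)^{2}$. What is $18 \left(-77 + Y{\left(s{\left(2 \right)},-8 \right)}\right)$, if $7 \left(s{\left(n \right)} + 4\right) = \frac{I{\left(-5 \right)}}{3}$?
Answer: $-1170 - \frac{36 \sqrt{31}}{7} \approx -1198.6$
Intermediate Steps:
$a = 25$
$I{\left(F \right)} = \sqrt{31}$ ($I{\left(F \right)} = \sqrt{25 + 6} = \sqrt{31}$)
$s{\left(n \right)} = -4 + \frac{\sqrt{31}}{21}$ ($s{\left(n \right)} = -4 + \frac{\sqrt{31} \cdot \frac{1}{3}}{7} = -4 + \frac{\frac{1}{3} \sqrt{31}}{7} = -4 + \frac{\sqrt{31}}{21}$)
$Y{\left(O,E \right)} = -12 - 6 O$ ($Y{\left(O,E \right)} = - 6 \left(2 + O\right) = -12 - 6 O$)
$18 \left(-77 + Y{\left(s{\left(2 \right)},-8 \right)}\right) = 18 \left(-77 - \left(12 + 6 \left(-4 + \frac{\sqrt{31}}{21}\right)\right)\right) = 18 \left(-77 + \left(-12 + \left(24 - \frac{2 \sqrt{31}}{7}\right)\right)\right) = 18 \left(-77 + \left(12 - \frac{2 \sqrt{31}}{7}\right)\right) = 18 \left(-65 - \frac{2 \sqrt{31}}{7}\right) = -1170 - \frac{36 \sqrt{31}}{7}$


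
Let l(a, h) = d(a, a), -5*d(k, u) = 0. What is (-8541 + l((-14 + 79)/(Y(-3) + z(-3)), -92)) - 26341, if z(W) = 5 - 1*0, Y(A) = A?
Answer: -34882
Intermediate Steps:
d(k, u) = 0 (d(k, u) = -⅕*0 = 0)
z(W) = 5 (z(W) = 5 + 0 = 5)
l(a, h) = 0
(-8541 + l((-14 + 79)/(Y(-3) + z(-3)), -92)) - 26341 = (-8541 + 0) - 26341 = -8541 - 26341 = -34882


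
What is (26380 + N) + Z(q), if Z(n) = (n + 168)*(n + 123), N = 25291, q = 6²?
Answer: 84107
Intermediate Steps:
q = 36
Z(n) = (123 + n)*(168 + n) (Z(n) = (168 + n)*(123 + n) = (123 + n)*(168 + n))
(26380 + N) + Z(q) = (26380 + 25291) + (20664 + 36² + 291*36) = 51671 + (20664 + 1296 + 10476) = 51671 + 32436 = 84107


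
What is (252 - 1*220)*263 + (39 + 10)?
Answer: 8465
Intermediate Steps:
(252 - 1*220)*263 + (39 + 10) = (252 - 220)*263 + 49 = 32*263 + 49 = 8416 + 49 = 8465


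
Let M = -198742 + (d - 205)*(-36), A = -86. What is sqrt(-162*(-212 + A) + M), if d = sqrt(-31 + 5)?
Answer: sqrt(-143086 - 36*I*sqrt(26)) ≈ 0.243 - 378.27*I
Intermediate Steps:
d = I*sqrt(26) (d = sqrt(-26) = I*sqrt(26) ≈ 5.099*I)
M = -191362 - 36*I*sqrt(26) (M = -198742 + (I*sqrt(26) - 205)*(-36) = -198742 + (-205 + I*sqrt(26))*(-36) = -198742 + (7380 - 36*I*sqrt(26)) = -191362 - 36*I*sqrt(26) ≈ -1.9136e+5 - 183.56*I)
sqrt(-162*(-212 + A) + M) = sqrt(-162*(-212 - 86) + (-191362 - 36*I*sqrt(26))) = sqrt(-162*(-298) + (-191362 - 36*I*sqrt(26))) = sqrt(48276 + (-191362 - 36*I*sqrt(26))) = sqrt(-143086 - 36*I*sqrt(26))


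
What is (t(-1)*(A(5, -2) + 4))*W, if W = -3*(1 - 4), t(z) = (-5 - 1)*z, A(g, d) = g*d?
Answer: -324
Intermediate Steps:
A(g, d) = d*g
t(z) = -6*z
W = 9 (W = -3*(-3) = 9)
(t(-1)*(A(5, -2) + 4))*W = ((-6*(-1))*(-2*5 + 4))*9 = (6*(-10 + 4))*9 = (6*(-6))*9 = -36*9 = -324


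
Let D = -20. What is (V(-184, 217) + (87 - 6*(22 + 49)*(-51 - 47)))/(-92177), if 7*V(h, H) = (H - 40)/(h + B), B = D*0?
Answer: -53883303/118723976 ≈ -0.45385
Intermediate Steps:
B = 0 (B = -20*0 = 0)
V(h, H) = (-40 + H)/(7*h) (V(h, H) = ((H - 40)/(h + 0))/7 = ((-40 + H)/h)/7 = (-40 + H)/(7*h))
(V(-184, 217) + (87 - 6*(22 + 49)*(-51 - 47)))/(-92177) = ((⅐)*(-40 + 217)/(-184) + (87 - 6*(22 + 49)*(-51 - 47)))/(-92177) = ((⅐)*(-1/184)*177 + (87 - 426*(-98)))*(-1/92177) = (-177/1288 + (87 - 6*(-6958)))*(-1/92177) = (-177/1288 + (87 + 41748))*(-1/92177) = (-177/1288 + 41835)*(-1/92177) = (53883303/1288)*(-1/92177) = -53883303/118723976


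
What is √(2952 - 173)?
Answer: √2779 ≈ 52.716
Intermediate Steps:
√(2952 - 173) = √2779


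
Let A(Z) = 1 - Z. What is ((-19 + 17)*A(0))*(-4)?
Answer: 8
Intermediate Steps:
((-19 + 17)*A(0))*(-4) = ((-19 + 17)*(1 - 1*0))*(-4) = -2*(1 + 0)*(-4) = -2*1*(-4) = -2*(-4) = 8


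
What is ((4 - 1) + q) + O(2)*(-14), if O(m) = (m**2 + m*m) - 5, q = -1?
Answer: -40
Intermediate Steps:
O(m) = -5 + 2*m**2 (O(m) = (m**2 + m**2) - 5 = 2*m**2 - 5 = -5 + 2*m**2)
((4 - 1) + q) + O(2)*(-14) = ((4 - 1) - 1) + (-5 + 2*2**2)*(-14) = (3 - 1) + (-5 + 2*4)*(-14) = 2 + (-5 + 8)*(-14) = 2 + 3*(-14) = 2 - 42 = -40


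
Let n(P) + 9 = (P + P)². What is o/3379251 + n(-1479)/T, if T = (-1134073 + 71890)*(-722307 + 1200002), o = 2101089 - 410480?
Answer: 57185640500986744/114308686362244629 ≈ 0.50027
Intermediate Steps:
o = 1690609
n(P) = -9 + 4*P² (n(P) = -9 + (P + P)² = -9 + (2*P)² = -9 + 4*P²)
T = -507399508185 (T = -1062183*477695 = -507399508185)
o/3379251 + n(-1479)/T = 1690609/3379251 + (-9 + 4*(-1479)²)/(-507399508185) = 1690609*(1/3379251) + (-9 + 4*2187441)*(-1/507399508185) = 1690609/3379251 + (-9 + 8749764)*(-1/507399508185) = 1690609/3379251 + 8749755*(-1/507399508185) = 1690609/3379251 - 583317/33826633879 = 57185640500986744/114308686362244629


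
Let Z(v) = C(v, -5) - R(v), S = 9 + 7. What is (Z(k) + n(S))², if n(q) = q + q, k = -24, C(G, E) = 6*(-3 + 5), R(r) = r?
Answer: 4624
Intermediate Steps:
S = 16
C(G, E) = 12 (C(G, E) = 6*2 = 12)
Z(v) = 12 - v
n(q) = 2*q
(Z(k) + n(S))² = ((12 - 1*(-24)) + 2*16)² = ((12 + 24) + 32)² = (36 + 32)² = 68² = 4624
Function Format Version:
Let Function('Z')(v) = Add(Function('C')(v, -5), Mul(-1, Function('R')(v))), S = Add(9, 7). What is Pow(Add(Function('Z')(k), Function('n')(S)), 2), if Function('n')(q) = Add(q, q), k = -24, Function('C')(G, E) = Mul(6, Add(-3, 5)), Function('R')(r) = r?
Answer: 4624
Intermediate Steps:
S = 16
Function('C')(G, E) = 12 (Function('C')(G, E) = Mul(6, 2) = 12)
Function('Z')(v) = Add(12, Mul(-1, v))
Function('n')(q) = Mul(2, q)
Pow(Add(Function('Z')(k), Function('n')(S)), 2) = Pow(Add(Add(12, Mul(-1, -24)), Mul(2, 16)), 2) = Pow(Add(Add(12, 24), 32), 2) = Pow(Add(36, 32), 2) = Pow(68, 2) = 4624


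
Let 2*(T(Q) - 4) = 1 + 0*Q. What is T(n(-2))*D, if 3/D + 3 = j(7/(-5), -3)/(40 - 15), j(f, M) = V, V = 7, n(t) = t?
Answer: -675/136 ≈ -4.9632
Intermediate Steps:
j(f, M) = 7
T(Q) = 9/2 (T(Q) = 4 + (1 + 0*Q)/2 = 4 + (1 + 0)/2 = 4 + (½)*1 = 4 + ½ = 9/2)
D = -75/68 (D = 3/(-3 + 7/(40 - 15)) = 3/(-3 + 7/25) = 3/(-68/25) = 3*(-25/68) = -75/68 ≈ -1.1029)
T(n(-2))*D = (9/2)*(-75/68) = -675/136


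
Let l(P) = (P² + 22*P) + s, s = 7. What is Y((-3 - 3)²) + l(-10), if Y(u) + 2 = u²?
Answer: 1181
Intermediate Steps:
l(P) = 7 + P² + 22*P (l(P) = (P² + 22*P) + 7 = 7 + P² + 22*P)
Y(u) = -2 + u²
Y((-3 - 3)²) + l(-10) = (-2 + ((-3 - 3)²)²) + (7 + (-10)² + 22*(-10)) = (-2 + ((-6)²)²) + (7 + 100 - 220) = (-2 + 36²) - 113 = (-2 + 1296) - 113 = 1294 - 113 = 1181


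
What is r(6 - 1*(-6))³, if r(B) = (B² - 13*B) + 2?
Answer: -1000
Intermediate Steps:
r(B) = 2 + B² - 13*B
r(6 - 1*(-6))³ = (2 + (6 - 1*(-6))² - 13*(6 - 1*(-6)))³ = (2 + (6 + 6)² - 13*(6 + 6))³ = (2 + 12² - 13*12)³ = (2 + 144 - 156)³ = (-10)³ = -1000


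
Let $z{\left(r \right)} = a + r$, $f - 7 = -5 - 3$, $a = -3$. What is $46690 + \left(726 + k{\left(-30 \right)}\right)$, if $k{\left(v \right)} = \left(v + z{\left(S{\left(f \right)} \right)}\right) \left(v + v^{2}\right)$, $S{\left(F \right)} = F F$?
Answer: $19576$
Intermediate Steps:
$f = -1$ ($f = 7 - 8 = -1$)
$S{\left(F \right)} = F^{2}$
$z{\left(r \right)} = -3 + r$
$k{\left(v \right)} = \left(-2 + v\right) \left(v + v^{2}\right)$ ($k{\left(v \right)} = \left(v - \left(3 - \left(-1\right)^{2}\right)\right) \left(v + v^{2}\right) = \left(v + \left(-3 + 1\right)\right) \left(v + v^{2}\right) = \left(v - 2\right) \left(v + v^{2}\right) = \left(-2 + v\right) \left(v + v^{2}\right)$)
$46690 + \left(726 + k{\left(-30 \right)}\right) = 46690 + \left(726 - 30 \left(-2 + \left(-30\right)^{2} - -30\right)\right) = 46690 + \left(726 - 30 \left(-2 + 900 + 30\right)\right) = 46690 + \left(726 - 27840\right) = 46690 - 27114 = 19576$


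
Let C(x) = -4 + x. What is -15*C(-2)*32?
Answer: 2880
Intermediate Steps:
-15*C(-2)*32 = -15*(-4 - 2)*32 = -15*(-6)*32 = 90*32 = 2880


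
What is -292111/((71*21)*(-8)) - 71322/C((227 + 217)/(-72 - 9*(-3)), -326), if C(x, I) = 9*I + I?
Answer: 450752669/9721320 ≈ 46.367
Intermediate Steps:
C(x, I) = 10*I
-292111/((71*21)*(-8)) - 71322/C((227 + 217)/(-72 - 9*(-3)), -326) = -292111/((71*21)*(-8)) - 71322/(10*(-326)) = -292111/(1491*(-8)) - 71322/(-3260) = -292111/(-11928) - 71322*(-1/3260) = -292111*(-1/11928) + 35661/1630 = 292111/11928 + 35661/1630 = 450752669/9721320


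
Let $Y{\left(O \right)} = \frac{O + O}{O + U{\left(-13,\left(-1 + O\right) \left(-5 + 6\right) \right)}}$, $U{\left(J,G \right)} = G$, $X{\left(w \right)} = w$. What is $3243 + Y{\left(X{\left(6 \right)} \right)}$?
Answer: $\frac{35685}{11} \approx 3244.1$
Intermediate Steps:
$Y{\left(O \right)} = \frac{2 O}{-1 + 2 O}$ ($Y{\left(O \right)} = \frac{O + O}{O + \left(-1 + O\right) \left(-5 + 6\right)} = \frac{2 O}{O + \left(-1 + O\right) 1} = \frac{2 O}{O + \left(-1 + O\right)} = \frac{2 O}{-1 + 2 O}$)
$3243 + Y{\left(X{\left(6 \right)} \right)} = 3243 + 2 \cdot 6 \frac{1}{-1 + 2 \cdot 6} = 3243 + 2 \cdot 6 \frac{1}{-1 + 12} = 3243 + 2 \cdot 6 \cdot \frac{1}{11} = 3243 + \frac{12}{11} = \frac{35685}{11}$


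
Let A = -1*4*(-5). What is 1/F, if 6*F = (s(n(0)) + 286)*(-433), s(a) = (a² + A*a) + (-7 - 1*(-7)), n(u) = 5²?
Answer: -6/610963 ≈ -9.8206e-6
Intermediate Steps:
n(u) = 25
A = 20 (A = -4*(-5) = 20)
s(a) = a² + 20*a (s(a) = (a² + 20*a) + (-7 - 1*(-7)) = (a² + 20*a) + (-7 + 7) = (a² + 20*a) + 0 = a² + 20*a)
F = -610963/6 (F = ((25*(20 + 25) + 286)*(-433))/6 = ((25*45 + 286)*(-433))/6 = ((1125 + 286)*(-433))/6 = (1411*(-433))/6 = (⅙)*(-610963) = -610963/6 ≈ -1.0183e+5)
1/F = 1/(-610963/6) = -6/610963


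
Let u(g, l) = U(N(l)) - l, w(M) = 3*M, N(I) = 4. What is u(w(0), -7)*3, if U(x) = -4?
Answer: 9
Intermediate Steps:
u(g, l) = -4 - l
u(w(0), -7)*3 = (-4 - 1*(-7))*3 = (-4 + 7)*3 = 3*3 = 9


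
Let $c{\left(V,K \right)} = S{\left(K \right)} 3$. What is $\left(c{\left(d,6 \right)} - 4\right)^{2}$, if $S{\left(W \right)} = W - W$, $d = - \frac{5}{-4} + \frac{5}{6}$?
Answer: $16$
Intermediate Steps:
$d = \frac{25}{12}$ ($d = \left(-5\right) \left(- \frac{1}{4}\right) + 5 \cdot \frac{1}{6} = \frac{5}{4} + \frac{5}{6} = \frac{25}{12} \approx 2.0833$)
$S{\left(W \right)} = 0$
$c{\left(V,K \right)} = 0$ ($c{\left(V,K \right)} = 0 \cdot 3 = 0$)
$\left(c{\left(d,6 \right)} - 4\right)^{2} = \left(0 - 4\right)^{2} = \left(-4\right)^{2} = 16$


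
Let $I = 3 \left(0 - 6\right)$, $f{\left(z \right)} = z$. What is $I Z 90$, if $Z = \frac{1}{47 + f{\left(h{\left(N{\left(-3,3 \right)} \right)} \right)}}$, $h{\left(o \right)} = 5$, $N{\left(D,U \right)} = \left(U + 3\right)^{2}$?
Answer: $- \frac{405}{13} \approx -31.154$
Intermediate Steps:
$N{\left(D,U \right)} = \left(3 + U\right)^{2}$
$I = -18$ ($I = 3 \left(-6\right) = -18$)
$Z = \frac{1}{52}$ ($Z = \frac{1}{47 + 5} = \frac{1}{52} \approx 0.019231$)
$I Z 90 = \left(-18\right) \frac{1}{52} \cdot 90 = \left(- \frac{9}{26}\right) 90 = - \frac{405}{13}$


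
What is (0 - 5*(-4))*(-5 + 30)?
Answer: 500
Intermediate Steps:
(0 - 5*(-4))*(-5 + 30) = (0 + 20)*25 = 20*25 = 500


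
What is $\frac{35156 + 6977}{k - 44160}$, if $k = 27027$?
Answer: $- \frac{42133}{17133} \approx -2.4592$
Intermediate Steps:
$\frac{35156 + 6977}{k - 44160} = \frac{35156 + 6977}{27027 - 44160} = \frac{42133}{-17133} = 42133 \left(- \frac{1}{17133}\right) = - \frac{42133}{17133}$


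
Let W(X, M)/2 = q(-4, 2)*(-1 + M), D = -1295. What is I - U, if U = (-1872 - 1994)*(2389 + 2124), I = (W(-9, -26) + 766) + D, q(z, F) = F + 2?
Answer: 17446513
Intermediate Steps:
q(z, F) = 2 + F
W(X, M) = -8 + 8*M (W(X, M) = 2*((2 + 2)*(-1 + M)) = 2*(4*(-1 + M)) = 2*(-4 + 4*M) = -8 + 8*M)
I = -745 (I = ((-8 + 8*(-26)) + 766) - 1295 = ((-8 - 208) + 766) - 1295 = (-216 + 766) - 1295 = 550 - 1295 = -745)
U = -17447258 (U = -3866*4513 = -17447258)
I - U = -745 - 1*(-17447258) = -745 + 17447258 = 17446513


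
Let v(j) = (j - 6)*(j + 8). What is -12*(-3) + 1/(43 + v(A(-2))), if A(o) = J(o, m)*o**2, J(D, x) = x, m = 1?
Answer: 685/19 ≈ 36.053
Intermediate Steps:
A(o) = o**2 (A(o) = 1*o**2 = o**2)
v(j) = (-6 + j)*(8 + j)
-12*(-3) + 1/(43 + v(A(-2))) = -12*(-3) + 1/(43 + (-48 + ((-2)**2)**2 + 2*(-2)**2)) = 36 + 1/(43 + (-48 + 4**2 + 2*4)) = 36 + 1/(43 + (-48 + 16 + 8)) = 36 + 1/(43 - 24) = 36 + 1/19 = 685/19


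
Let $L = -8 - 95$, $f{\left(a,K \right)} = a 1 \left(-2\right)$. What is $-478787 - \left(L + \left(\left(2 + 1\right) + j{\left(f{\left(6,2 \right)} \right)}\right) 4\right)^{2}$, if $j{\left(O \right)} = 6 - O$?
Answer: $-479148$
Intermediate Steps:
$f{\left(a,K \right)} = - 2 a$ ($f{\left(a,K \right)} = a \left(-2\right) = - 2 a$)
$L = -103$
$-478787 - \left(L + \left(\left(2 + 1\right) + j{\left(f{\left(6,2 \right)} \right)}\right) 4\right)^{2} = -478787 - \left(-103 + \left(\left(2 + 1\right) - \left(-6 - 12\right)\right) 4\right)^{2} = -478787 - \left(-103 + \left(3 + \left(6 - -12\right)\right) 4\right)^{2} = -478787 - \left(-103 + \left(3 + \left(6 + 12\right)\right) 4\right)^{2} = -478787 - \left(-103 + \left(3 + 18\right) 4\right)^{2} = -478787 - \left(-103 + 21 \cdot 4\right)^{2} = -478787 - \left(-103 + 84\right)^{2} = -478787 - \left(-19\right)^{2} = -478787 - 361 = -479148$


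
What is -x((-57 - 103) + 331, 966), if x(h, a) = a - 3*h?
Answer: -453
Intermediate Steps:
-x((-57 - 103) + 331, 966) = -(966 - 3*((-57 - 103) + 331)) = -(966 - 3*(-160 + 331)) = -(966 - 3*171) = -(966 - 513) = -1*453 = -453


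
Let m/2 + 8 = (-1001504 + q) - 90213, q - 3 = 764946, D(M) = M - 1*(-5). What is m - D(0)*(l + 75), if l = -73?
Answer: -653562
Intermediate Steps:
D(M) = 5 + M (D(M) = M + 5 = 5 + M)
q = 764949 (q = 3 + 764946 = 764949)
m = -653552 (m = -16 + 2*((-1001504 + 764949) - 90213) = -16 + 2*(-236555 - 90213) = -16 + 2*(-326768) = -16 - 653536 = -653552)
m - D(0)*(l + 75) = -653552 - (5 + 0)*(-73 + 75) = -653552 - 5*2 = -653552 - 1*10 = -653552 - 10 = -653562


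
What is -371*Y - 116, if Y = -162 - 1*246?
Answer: 151252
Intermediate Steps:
Y = -408 (Y = -162 - 246 = -408)
-371*Y - 116 = -371*(-408) - 116 = 151368 - 116 = 151252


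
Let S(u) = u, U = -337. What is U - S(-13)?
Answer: -324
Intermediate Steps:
U - S(-13) = -337 - 1*(-13) = -337 + 13 = -324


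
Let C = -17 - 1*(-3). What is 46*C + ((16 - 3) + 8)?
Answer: -623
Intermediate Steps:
C = -14 (C = -17 + 3 = -14)
46*C + ((16 - 3) + 8) = 46*(-14) + ((16 - 3) + 8) = -644 + (13 + 8) = -644 + 21 = -623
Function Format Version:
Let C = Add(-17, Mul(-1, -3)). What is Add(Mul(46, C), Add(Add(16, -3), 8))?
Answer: -623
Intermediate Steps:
C = -14 (C = Add(-17, 3) = -14)
Add(Mul(46, C), Add(Add(16, -3), 8)) = Add(Mul(46, -14), Add(Add(16, -3), 8)) = Add(-644, Add(13, 8)) = Add(-644, 21) = -623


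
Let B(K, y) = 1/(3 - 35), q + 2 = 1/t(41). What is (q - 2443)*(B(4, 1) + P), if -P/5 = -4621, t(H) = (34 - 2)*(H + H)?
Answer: -4743490009761/83968 ≈ -5.6492e+7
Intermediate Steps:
t(H) = 64*H (t(H) = 32*(2*H) = 64*H)
P = 23105 (P = -5*(-4621) = 23105)
q = -5247/2624 (q = -2 + 1/(64*41) = -2 + 1/2624 = -5247/2624 ≈ -1.9996)
B(K, y) = -1/32 (B(K, y) = 1/(-32) = -1/32)
(q - 2443)*(B(4, 1) + P) = (-5247/2624 - 2443)*(-1/32 + 23105) = -6415679/2624*739359/32 = -4743490009761/83968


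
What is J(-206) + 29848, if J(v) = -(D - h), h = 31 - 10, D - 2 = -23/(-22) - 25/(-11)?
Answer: 657001/22 ≈ 29864.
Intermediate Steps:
D = 117/22 (D = 2 + (-23/(-22) - 25/(-11)) = 2 + (-23*(-1/22) - 25*(-1/11)) = 2 + (23/22 + 25/11) = 2 + 73/22 = 117/22 ≈ 5.3182)
h = 21
J(v) = 345/22 (J(v) = -(117/22 - 1*21) = -(117/22 - 21) = -1*(-345/22) = 345/22)
J(-206) + 29848 = 345/22 + 29848 = 657001/22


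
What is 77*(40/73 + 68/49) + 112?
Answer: 133396/511 ≈ 261.05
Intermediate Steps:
77*(40/73 + 68/49) + 112 = 77*(6924/3577) + 112 = 76164/511 + 112 = 133396/511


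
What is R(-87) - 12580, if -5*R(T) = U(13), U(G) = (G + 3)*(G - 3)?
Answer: -12612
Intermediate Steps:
U(G) = (-3 + G)*(3 + G) (U(G) = (3 + G)*(-3 + G) = (-3 + G)*(3 + G))
R(T) = -32 (R(T) = -(-9 + 13²)/5 = -(-9 + 169)/5 = -⅕*160 = -32)
R(-87) - 12580 = -32 - 12580 = -12612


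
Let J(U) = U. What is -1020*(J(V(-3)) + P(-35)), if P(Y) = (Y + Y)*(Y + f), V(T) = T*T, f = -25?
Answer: -4293180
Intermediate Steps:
V(T) = T²
P(Y) = 2*Y*(-25 + Y) (P(Y) = (Y + Y)*(Y - 25) = (2*Y)*(-25 + Y) = 2*Y*(-25 + Y))
-1020*(J(V(-3)) + P(-35)) = -1020*((-3)² + 2*(-35)*(-25 - 35)) = -1020*(9 + 2*(-35)*(-60)) = -1020*(9 + 4200) = -1020*4209 = -4293180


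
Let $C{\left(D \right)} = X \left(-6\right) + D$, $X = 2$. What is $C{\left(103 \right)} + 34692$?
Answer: $34783$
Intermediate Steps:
$C{\left(D \right)} = -12 + D$ ($C{\left(D \right)} = 2 \left(-6\right) + D = -12 + D$)
$C{\left(103 \right)} + 34692 = \left(-12 + 103\right) + 34692 = 91 + 34692 = 34783$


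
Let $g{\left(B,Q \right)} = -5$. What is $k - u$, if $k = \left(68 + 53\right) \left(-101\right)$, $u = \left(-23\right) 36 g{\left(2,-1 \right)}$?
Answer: $-16361$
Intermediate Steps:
$u = 4140$ ($u = \left(-23\right) 36 \left(-5\right) = \left(-828\right) \left(-5\right) = 4140$)
$k = -12221$ ($k = 121 \left(-101\right) = -12221$)
$k - u = -12221 - 4140 = -16361$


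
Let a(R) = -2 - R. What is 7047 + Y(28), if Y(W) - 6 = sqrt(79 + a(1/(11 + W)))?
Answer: 7053 + sqrt(117078)/39 ≈ 7061.8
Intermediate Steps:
Y(W) = 6 + sqrt(77 - 1/(11 + W)) (Y(W) = 6 + sqrt(79 + (-2 - 1/(11 + W))) = 6 + sqrt(77 - 1/(11 + W)))
7047 + Y(28) = 7047 + (6 + sqrt((846 + 77*28)/(11 + 28))) = 7047 + (6 + sqrt((846 + 2156)/39)) = 7047 + (6 + sqrt((1/39)*3002)) = 7047 + (6 + sqrt(3002/39)) = 7047 + (6 + sqrt(117078)/39) = 7053 + sqrt(117078)/39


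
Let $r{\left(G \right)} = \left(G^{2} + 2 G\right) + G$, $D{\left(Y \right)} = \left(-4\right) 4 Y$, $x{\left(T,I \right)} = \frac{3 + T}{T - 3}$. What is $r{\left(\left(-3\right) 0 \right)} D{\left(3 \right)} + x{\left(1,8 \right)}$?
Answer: $-2$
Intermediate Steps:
$x{\left(T,I \right)} = \frac{3 + T}{-3 + T}$
$D{\left(Y \right)} = - 16 Y$
$r{\left(G \right)} = G^{2} + 3 G$
$r{\left(\left(-3\right) 0 \right)} D{\left(3 \right)} + x{\left(1,8 \right)} = \left(-3\right) 0 \left(3 - 0\right) \left(\left(-16\right) 3\right) + \frac{3 + 1}{-3 + 1} = 0 \left(3 + 0\right) \left(-48\right) + \frac{1}{-2} \cdot 4 = 0 \cdot 3 \left(-48\right) - 2 = 0 \left(-48\right) - 2 = 0 - 2 = -2$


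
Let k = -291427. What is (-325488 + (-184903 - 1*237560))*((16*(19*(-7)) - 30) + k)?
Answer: 219587194335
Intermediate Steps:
(-325488 + (-184903 - 1*237560))*((16*(19*(-7)) - 30) + k) = (-325488 + (-184903 - 1*237560))*((16*(19*(-7)) - 30) - 291427) = (-325488 + (-184903 - 237560))*((16*(-133) - 30) - 291427) = (-325488 - 422463)*((-2128 - 30) - 291427) = -747951*(-2158 - 291427) = -747951*(-293585) = 219587194335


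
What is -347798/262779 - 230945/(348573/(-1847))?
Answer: 1130995680869/925228933 ≈ 1222.4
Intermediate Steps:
-347798/262779 - 230945/(348573/(-1847)) = -347798*1/262779 - 230945/(348573*(-1/1847)) = -31618/23889 - 230945/(-348573/1847) = -31618/23889 - 230945*(-1847/348573) = -31618/23889 + 426555415/348573 = 1130995680869/925228933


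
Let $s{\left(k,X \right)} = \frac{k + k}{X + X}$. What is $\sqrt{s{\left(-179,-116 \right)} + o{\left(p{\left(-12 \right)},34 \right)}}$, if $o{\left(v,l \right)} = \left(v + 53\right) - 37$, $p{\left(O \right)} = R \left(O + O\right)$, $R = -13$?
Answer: $\frac{\sqrt{1108583}}{58} \approx 18.153$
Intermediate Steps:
$p{\left(O \right)} = - 26 O$ ($p{\left(O \right)} = - 13 \left(O + O\right) = - 13 \cdot 2 O = - 26 O$)
$s{\left(k,X \right)} = \frac{k}{X}$ ($s{\left(k,X \right)} = \frac{2 k}{2 X} = 2 k \frac{1}{2 X} = \frac{k}{X}$)
$o{\left(v,l \right)} = 16 + v$ ($o{\left(v,l \right)} = \left(53 + v\right) - 37 = 16 + v$)
$\sqrt{s{\left(-179,-116 \right)} + o{\left(p{\left(-12 \right)},34 \right)}} = \sqrt{- \frac{179}{-116} + \left(16 - -312\right)} = \sqrt{\left(-179\right) \left(- \frac{1}{116}\right) + \left(16 + 312\right)} = \sqrt{\frac{179}{116} + 328} = \sqrt{\frac{38227}{116}} = \frac{\sqrt{1108583}}{58}$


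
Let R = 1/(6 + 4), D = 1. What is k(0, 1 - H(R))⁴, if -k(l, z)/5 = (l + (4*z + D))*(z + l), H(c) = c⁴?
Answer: 243964899013524546834753537410001/625000000000000000000000000 ≈ 3.9034e+5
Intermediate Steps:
R = ⅒ (R = 1/10 = ⅒ ≈ 0.10000)
k(l, z) = -5*(l + z)*(1 + l + 4*z) (k(l, z) = -5*(l + (4*z + 1))*(z + l) = -5*(l + (1 + 4*z))*(l + z) = -5*(1 + l + 4*z)*(l + z) = -5*(l + z)*(1 + l + 4*z))
k(0, 1 - H(R))⁴ = (-20*(1 - (⅒)⁴)² - 5*0 - 5*(1 - (⅒)⁴) - 5*0² - 25*0*(1 - (⅒)⁴))⁴ = (-20*(1 - 1*1/10000)² + 0 - 5*(1 - 1*1/10000) - 5*0 - 25*0*(1 - 1*1/10000))⁴ = (-20*(1 - 1/10000)² + 0 - 5*(1 - 1/10000) + 0 - 25*0*(1 - 1/10000))⁴ = (-20*(9999/10000)² + 0 - 5*9999/10000 + 0 - 25*0*9999/10000)⁴ = (-20*99980001/100000000 + 0 - 9999/2000 + 0 + 0)⁴ = (-99980001/5000000 + 0 - 9999/2000 + 0 + 0)⁴ = (-124977501/5000000)⁴ = 243964899013524546834753537410001/625000000000000000000000000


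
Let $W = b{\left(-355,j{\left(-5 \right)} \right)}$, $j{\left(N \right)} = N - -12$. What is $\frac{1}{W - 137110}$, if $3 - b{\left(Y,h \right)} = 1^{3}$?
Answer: $- \frac{1}{137108} \approx -7.2935 \cdot 10^{-6}$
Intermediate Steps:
$j{\left(N \right)} = 12 + N$ ($j{\left(N \right)} = N + 12 = 12 + N$)
$b{\left(Y,h \right)} = 2$ ($b{\left(Y,h \right)} = 3 - 1^{3} = 3 - 1 = 2$)
$W = 2$
$\frac{1}{W - 137110} = \frac{1}{2 - 137110} = \frac{1}{-137108} = - \frac{1}{137108}$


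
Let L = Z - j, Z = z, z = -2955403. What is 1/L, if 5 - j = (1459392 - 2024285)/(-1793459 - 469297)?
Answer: -2262756/6687366619555 ≈ -3.3836e-7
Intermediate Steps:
j = 10748887/2262756 (j = 5 - (1459392 - 2024285)/(-1793459 - 469297) = 5 - (-564893)/(-2262756) = 5 - (-564893)*(-1)/2262756 = 5 - 1*564893/2262756 = 5 - 564893/2262756 = 10748887/2262756 ≈ 4.7504)
Z = -2955403
L = -6687366619555/2262756 (L = -2955403 - 1*10748887/2262756 = -2955403 - 10748887/2262756 = -6687366619555/2262756 ≈ -2.9554e+6)
1/L = 1/(-6687366619555/2262756) = -2262756/6687366619555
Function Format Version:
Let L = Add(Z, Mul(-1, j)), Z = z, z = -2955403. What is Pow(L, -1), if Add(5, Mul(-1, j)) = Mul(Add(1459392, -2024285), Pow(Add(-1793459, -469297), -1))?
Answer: Rational(-2262756, 6687366619555) ≈ -3.3836e-7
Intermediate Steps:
j = Rational(10748887, 2262756) (j = Add(5, Mul(-1, Mul(Add(1459392, -2024285), Pow(Add(-1793459, -469297), -1)))) = Add(5, Mul(-1, Mul(-564893, Pow(-2262756, -1)))) = Add(5, Mul(-1, Mul(-564893, Rational(-1, 2262756)))) = Add(5, Mul(-1, Rational(564893, 2262756))) = Add(5, Rational(-564893, 2262756)) = Rational(10748887, 2262756) ≈ 4.7504)
Z = -2955403
L = Rational(-6687366619555, 2262756) (L = Add(-2955403, Mul(-1, Rational(10748887, 2262756))) = Add(-2955403, Rational(-10748887, 2262756)) = Rational(-6687366619555, 2262756) ≈ -2.9554e+6)
Pow(L, -1) = Pow(Rational(-6687366619555, 2262756), -1) = Rational(-2262756, 6687366619555)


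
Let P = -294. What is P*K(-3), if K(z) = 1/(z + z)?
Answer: 49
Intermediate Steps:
K(z) = 1/(2*z)
P*K(-3) = -147/(-3) = -147*(-1)/3 = -294*(-1/6) = 49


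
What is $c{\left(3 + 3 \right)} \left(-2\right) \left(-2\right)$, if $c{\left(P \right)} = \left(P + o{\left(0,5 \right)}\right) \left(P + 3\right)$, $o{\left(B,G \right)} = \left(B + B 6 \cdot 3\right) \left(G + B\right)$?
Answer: $216$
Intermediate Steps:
$o{\left(B,G \right)} = 19 B \left(B + G\right)$ ($o{\left(B,G \right)} = \left(B + 6 B 3\right) \left(B + G\right) = \left(B + 18 B\right) \left(B + G\right) = 19 B \left(B + G\right)$)
$c{\left(P \right)} = P \left(3 + P\right)$ ($c{\left(P \right)} = \left(P + 19 \cdot 0 \left(0 + 5\right)\right) \left(P + 3\right) = \left(P + 19 \cdot 0 \cdot 5\right) \left(3 + P\right) = \left(P + 0\right) \left(3 + P\right) = P \left(3 + P\right)$)
$c{\left(3 + 3 \right)} \left(-2\right) \left(-2\right) = \left(3 + 3\right) \left(3 + \left(3 + 3\right)\right) \left(-2\right) \left(-2\right) = 6 \left(3 + 6\right) \left(-2\right) \left(-2\right) = 6 \cdot 9 \left(-2\right) \left(-2\right) = 54 \left(-2\right) \left(-2\right) = \left(-108\right) \left(-2\right) = 216$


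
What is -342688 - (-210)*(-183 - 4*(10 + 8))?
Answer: -396238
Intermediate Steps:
-342688 - (-210)*(-183 - 4*(10 + 8)) = -342688 - (-210)*(-183 - 4*18) = -342688 - (-210)*(-183 - 72) = -342688 - (-210)*(-255) = -342688 - 1*53550 = -342688 - 53550 = -396238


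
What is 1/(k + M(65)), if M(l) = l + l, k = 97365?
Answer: 1/97495 ≈ 1.0257e-5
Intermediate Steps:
M(l) = 2*l
1/(k + M(65)) = 1/(97365 + 2*65) = 1/(97365 + 130) = 1/97495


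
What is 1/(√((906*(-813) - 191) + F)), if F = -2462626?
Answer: -I*√3199395/3199395 ≈ -0.00055907*I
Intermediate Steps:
1/(√((906*(-813) - 191) + F)) = 1/(√((906*(-813) - 191) - 2462626)) = 1/(√((-736578 - 191) - 2462626)) = 1/(√(-736769 - 2462626)) = 1/(√(-3199395)) = 1/(I*√3199395) = -I*√3199395/3199395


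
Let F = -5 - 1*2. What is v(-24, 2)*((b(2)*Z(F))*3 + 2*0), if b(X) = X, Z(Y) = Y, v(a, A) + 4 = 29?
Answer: -1050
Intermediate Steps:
v(a, A) = 25 (v(a, A) = -4 + 29 = 25)
F = -7 (F = -5 - 2 = -7)
v(-24, 2)*((b(2)*Z(F))*3 + 2*0) = 25*((2*(-7))*3 + 2*0) = 25*(-14*3 + 0) = 25*(-42 + 0) = 25*(-42) = -1050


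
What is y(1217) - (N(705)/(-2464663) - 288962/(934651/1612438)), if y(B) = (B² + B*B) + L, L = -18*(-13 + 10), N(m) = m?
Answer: 346615888984567313/100156510331 ≈ 3.4607e+6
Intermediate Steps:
L = 54 (L = -18*(-3) = 54)
y(B) = 54 + 2*B² (y(B) = (B² + B*B) + 54 = (B² + B²) + 54 = 2*B² + 54 = 54 + 2*B²)
y(1217) - (N(705)/(-2464663) - 288962/(934651/1612438)) = (54 + 2*1217²) - (705/(-2464663) - 288962/(934651/1612438)) = (54 + 2*1481089) - (705*(-1/2464663) - 288962/(934651*(1/1612438))) = (54 + 2962178) - (-705/2464663 - 288962/40637/70106) = 2962232 - (-705/2464663 - 288962*70106/40637) = 2962232 - (-705/2464663 - 20257969972/40637) = 2962232 - 1*(-49929069073748521/100156510331) = 2962232 + 49929069073748521/100156510331 = 346615888984567313/100156510331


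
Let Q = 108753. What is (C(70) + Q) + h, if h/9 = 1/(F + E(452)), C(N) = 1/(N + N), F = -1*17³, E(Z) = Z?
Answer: 22640200607/208180 ≈ 1.0875e+5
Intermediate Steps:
F = -4913 (F = -1*4913 = -4913)
C(N) = 1/(2*N)
h = -3/1487 (h = 9/(-4913 + 452) = 9/(-4461) = 9*(-1/4461) = -3/1487 ≈ -0.0020175)
(C(70) + Q) + h = ((½)/70 + 108753) - 3/1487 = ((½)*(1/70) + 108753) - 3/1487 = (1/140 + 108753) - 3/1487 = 15225421/140 - 3/1487 = 22640200607/208180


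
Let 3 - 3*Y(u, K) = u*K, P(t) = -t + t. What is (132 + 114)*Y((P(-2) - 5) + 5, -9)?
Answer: 246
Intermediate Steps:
P(t) = 0
Y(u, K) = 1 - K*u/3 (Y(u, K) = 1 - u*K/3 = 1 - K*u/3)
(132 + 114)*Y((P(-2) - 5) + 5, -9) = (132 + 114)*(1 - 1/3*(-9)*((0 - 5) + 5)) = 246*(1 - 1/3*(-9)*(-5 + 5)) = 246*(1 - 1/3*(-9)*0) = 246*(1 + 0) = 246*1 = 246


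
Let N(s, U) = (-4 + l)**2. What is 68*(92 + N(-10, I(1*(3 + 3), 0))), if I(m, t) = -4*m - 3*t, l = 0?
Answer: 7344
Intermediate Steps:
N(s, U) = 16 (N(s, U) = (-4 + 0)**2 = (-4)**2 = 16)
68*(92 + N(-10, I(1*(3 + 3), 0))) = 68*(92 + 16) = 68*108 = 7344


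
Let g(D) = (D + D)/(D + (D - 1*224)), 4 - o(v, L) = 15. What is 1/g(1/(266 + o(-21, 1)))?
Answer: -28559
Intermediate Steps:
o(v, L) = -11 (o(v, L) = 4 - 1*15 = 4 - 15 = -11)
g(D) = 2*D/(-224 + 2*D) (g(D) = (2*D)/(D + (D - 224)) = (2*D)/(D + (-224 + D)) = (2*D)/(-224 + 2*D) = 2*D/(-224 + 2*D))
1/g(1/(266 + o(-21, 1))) = 1/(1/((266 - 11)*(-112 + 1/(266 - 11)))) = 1/(1/(255*(-112 + 1/255))) = 1/(1/(255*(-28559/255))) = 1/((1/255)*(-255/28559)) = 1/(-1/28559) = -28559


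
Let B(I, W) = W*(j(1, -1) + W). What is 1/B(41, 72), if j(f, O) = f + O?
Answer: 1/5184 ≈ 0.00019290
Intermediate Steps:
j(f, O) = O + f
B(I, W) = W² (B(I, W) = W*((-1 + 1) + W) = W*(0 + W) = W*W = W²)
1/B(41, 72) = 1/(72²) = 1/5184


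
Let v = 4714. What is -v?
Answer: -4714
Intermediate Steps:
-v = -1*4714 = -4714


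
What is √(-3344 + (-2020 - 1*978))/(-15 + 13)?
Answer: -I*√6342/2 ≈ -39.818*I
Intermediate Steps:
√(-3344 + (-2020 - 1*978))/(-15 + 13) = √(-3344 + (-2020 - 978))/(-2) = √(-3344 - 2998)*(-½) = √(-6342)*(-½) = (I*√6342)*(-½) = -I*√6342/2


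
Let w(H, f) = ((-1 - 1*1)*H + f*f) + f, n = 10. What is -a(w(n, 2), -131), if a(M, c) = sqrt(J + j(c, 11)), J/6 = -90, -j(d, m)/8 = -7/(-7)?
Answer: -2*I*sqrt(137) ≈ -23.409*I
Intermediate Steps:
j(d, m) = -8 (j(d, m) = -(-56)/(-7) = -(-56)*(-1)/7 = -8*1 = -8)
J = -540 (J = 6*(-90) = -540)
w(H, f) = f + f**2 - 2*H (w(H, f) = ((-1 - 1)*H + f**2) + f = (-2*H + f**2) + f = (f**2 - 2*H) + f = f + f**2 - 2*H)
a(M, c) = 2*I*sqrt(137) (a(M, c) = sqrt(-540 - 8) = sqrt(-548) = 2*I*sqrt(137))
-a(w(n, 2), -131) = -2*I*sqrt(137)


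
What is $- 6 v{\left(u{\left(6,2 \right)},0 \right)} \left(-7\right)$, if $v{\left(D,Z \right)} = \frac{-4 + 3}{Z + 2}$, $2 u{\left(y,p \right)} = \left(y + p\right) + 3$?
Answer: $-21$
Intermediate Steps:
$u{\left(y,p \right)} = \frac{3}{2} + \frac{p}{2} + \frac{y}{2}$ ($u{\left(y,p \right)} = \frac{\left(y + p\right) + 3}{2} = \frac{\left(p + y\right) + 3}{2} = \frac{3 + p + y}{2} = \frac{3}{2} + \frac{p}{2} + \frac{y}{2}$)
$v{\left(D,Z \right)} = - \frac{1}{2 + Z}$
$- 6 v{\left(u{\left(6,2 \right)},0 \right)} \left(-7\right) = - 6 \left(- \frac{1}{2 + 0}\right) \left(-7\right) = - 6 \left(- \frac{1}{2}\right) \left(-7\right) = - 6 \left(\left(-1\right) \frac{1}{2}\right) \left(-7\right) = \left(-6\right) \left(- \frac{1}{2}\right) \left(-7\right) = 3 \left(-7\right) = -21$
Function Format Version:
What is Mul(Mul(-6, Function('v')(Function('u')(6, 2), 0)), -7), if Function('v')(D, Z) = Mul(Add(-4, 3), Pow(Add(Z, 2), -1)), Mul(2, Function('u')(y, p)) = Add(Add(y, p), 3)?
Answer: -21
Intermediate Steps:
Function('u')(y, p) = Add(Rational(3, 2), Mul(Rational(1, 2), p), Mul(Rational(1, 2), y)) (Function('u')(y, p) = Mul(Rational(1, 2), Add(Add(y, p), 3)) = Mul(Rational(1, 2), Add(Add(p, y), 3)) = Mul(Rational(1, 2), Add(3, p, y)) = Add(Rational(3, 2), Mul(Rational(1, 2), p), Mul(Rational(1, 2), y)))
Function('v')(D, Z) = Mul(-1, Pow(Add(2, Z), -1))
Mul(Mul(-6, Function('v')(Function('u')(6, 2), 0)), -7) = Mul(Mul(-6, Mul(-1, Pow(Add(2, 0), -1))), -7) = Mul(Mul(-6, Mul(-1, Pow(2, -1))), -7) = Mul(Mul(-6, Mul(-1, Rational(1, 2))), -7) = Mul(Mul(-6, Rational(-1, 2)), -7) = Mul(3, -7) = -21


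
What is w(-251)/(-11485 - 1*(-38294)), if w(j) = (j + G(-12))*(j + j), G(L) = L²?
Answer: 53714/26809 ≈ 2.0036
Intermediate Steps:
w(j) = 2*j*(144 + j) (w(j) = (j + (-12)²)*(j + j) = (j + 144)*(2*j) = (144 + j)*(2*j) = 2*j*(144 + j))
w(-251)/(-11485 - 1*(-38294)) = (2*(-251)*(144 - 251))/(-11485 - 1*(-38294)) = (2*(-251)*(-107))/(-11485 + 38294) = 53714/26809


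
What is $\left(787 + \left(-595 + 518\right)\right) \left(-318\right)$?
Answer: $-225780$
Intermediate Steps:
$\left(787 + \left(-595 + 518\right)\right) \left(-318\right) = \left(787 - 77\right) \left(-318\right) = 710 \left(-318\right) = -225780$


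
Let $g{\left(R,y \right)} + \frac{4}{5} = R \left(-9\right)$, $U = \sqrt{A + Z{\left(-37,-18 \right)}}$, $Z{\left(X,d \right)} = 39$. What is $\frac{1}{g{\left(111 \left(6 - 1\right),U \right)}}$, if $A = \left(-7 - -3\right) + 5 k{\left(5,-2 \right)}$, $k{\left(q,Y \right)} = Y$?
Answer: $- \frac{5}{24979} \approx -0.00020017$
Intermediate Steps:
$A = -14$ ($A = \left(-7 - -3\right) + 5 \left(-2\right) = \left(-7 + 3\right) - 10 = -4 - 10 = -14$)
$U = 5$ ($U = \sqrt{-14 + 39} = \sqrt{25} = 5$)
$g{\left(R,y \right)} = - \frac{4}{5} - 9 R$ ($g{\left(R,y \right)} = - \frac{4}{5} + R \left(-9\right) = - \frac{4}{5} - 9 R$)
$\frac{1}{g{\left(111 \left(6 - 1\right),U \right)}} = \frac{1}{- \frac{4}{5} - 9 \cdot 111 \left(6 - 1\right)} = \frac{1}{- \frac{4}{5} - 9 \cdot 111 \cdot 5} = \frac{1}{- \frac{4}{5} - 4995} = \frac{1}{- \frac{24979}{5}} = - \frac{5}{24979}$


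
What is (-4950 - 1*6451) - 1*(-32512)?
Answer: 21111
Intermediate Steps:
(-4950 - 1*6451) - 1*(-32512) = (-4950 - 6451) + 32512 = -11401 + 32512 = 21111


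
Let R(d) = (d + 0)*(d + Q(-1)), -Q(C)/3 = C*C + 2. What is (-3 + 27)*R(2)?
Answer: -336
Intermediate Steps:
Q(C) = -6 - 3*C² (Q(C) = -3*(C*C + 2) = -3*(C² + 2) = -3*(2 + C²) = -6 - 3*C²)
R(d) = d*(-9 + d) (R(d) = (d + 0)*(d + (-6 - 3*(-1)²)) = d*(d + (-6 - 3*1)) = d*(d + (-6 - 3)) = d*(d - 9) = d*(-9 + d))
(-3 + 27)*R(2) = (-3 + 27)*(2*(-9 + 2)) = 24*(2*(-7)) = 24*(-14) = -336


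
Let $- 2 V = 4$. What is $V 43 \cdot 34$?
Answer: $-2924$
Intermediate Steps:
$V = -2$ ($V = \left(- \frac{1}{2}\right) 4 = -2$)
$V 43 \cdot 34 = \left(-2\right) 43 \cdot 34 = \left(-86\right) 34 = -2924$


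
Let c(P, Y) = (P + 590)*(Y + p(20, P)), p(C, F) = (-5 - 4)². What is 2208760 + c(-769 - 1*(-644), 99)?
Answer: 2292460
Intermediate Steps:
p(C, F) = 81 (p(C, F) = (-9)² = 81)
c(P, Y) = (81 + Y)*(590 + P) (c(P, Y) = (P + 590)*(Y + 81) = (590 + P)*(81 + Y) = (81 + Y)*(590 + P))
2208760 + c(-769 - 1*(-644), 99) = 2208760 + (47790 + 81*(-769 - 1*(-644)) + 590*99 + (-769 - 1*(-644))*99) = 2208760 + (47790 + 81*(-769 + 644) + 58410 + (-769 + 644)*99) = 2208760 + (47790 + 81*(-125) + 58410 - 125*99) = 2208760 + (47790 - 10125 + 58410 - 12375) = 2208760 + 83700 = 2292460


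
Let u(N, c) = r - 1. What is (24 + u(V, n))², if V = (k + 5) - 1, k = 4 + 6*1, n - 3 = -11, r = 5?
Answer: 784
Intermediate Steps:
n = -8 (n = 3 - 11 = -8)
k = 10 (k = 4 + 6 = 10)
V = 14 (V = (10 + 5) - 1 = 15 - 1 = 14)
u(N, c) = 4 (u(N, c) = 5 - 1 = 4)
(24 + u(V, n))² = (24 + 4)² = 28² = 784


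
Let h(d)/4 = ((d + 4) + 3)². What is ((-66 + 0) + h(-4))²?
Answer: 900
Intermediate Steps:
h(d) = 4*(7 + d)² (h(d) = 4*((d + 4) + 3)² = 4*((4 + d) + 3)² = 4*(7 + d)²)
((-66 + 0) + h(-4))² = ((-66 + 0) + 4*(7 - 4)²)² = (-66 + 4*3²)² = (-66 + 4*9)² = (-66 + 36)² = (-30)² = 900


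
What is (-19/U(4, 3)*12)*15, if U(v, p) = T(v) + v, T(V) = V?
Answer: -855/2 ≈ -427.50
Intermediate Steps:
U(v, p) = 2*v (U(v, p) = v + v = 2*v)
(-19/U(4, 3)*12)*15 = (-19/(2*4)*12)*15 = (-19/8*12)*15 = (-19*1/8*12)*15 = -19/8*12*15 = -57/2*15 = -855/2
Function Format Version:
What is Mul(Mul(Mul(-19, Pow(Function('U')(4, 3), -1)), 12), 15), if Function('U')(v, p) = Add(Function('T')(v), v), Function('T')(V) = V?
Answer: Rational(-855, 2) ≈ -427.50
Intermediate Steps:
Function('U')(v, p) = Mul(2, v) (Function('U')(v, p) = Add(v, v) = Mul(2, v))
Mul(Mul(Mul(-19, Pow(Function('U')(4, 3), -1)), 12), 15) = Mul(Mul(Mul(-19, Pow(Mul(2, 4), -1)), 12), 15) = Mul(Mul(Mul(-19, Pow(8, -1)), 12), 15) = Mul(Mul(Mul(-19, Rational(1, 8)), 12), 15) = Mul(Mul(Rational(-19, 8), 12), 15) = Mul(Rational(-57, 2), 15) = Rational(-855, 2)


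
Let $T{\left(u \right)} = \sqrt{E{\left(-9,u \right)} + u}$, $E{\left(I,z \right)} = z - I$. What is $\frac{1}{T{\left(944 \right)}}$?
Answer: $\frac{\sqrt{1897}}{1897} \approx 0.02296$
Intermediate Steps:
$T{\left(u \right)} = \sqrt{9 + 2 u}$ ($T{\left(u \right)} = \sqrt{\left(u - -9\right) + u} = \sqrt{\left(u + 9\right) + u} = \sqrt{\left(9 + u\right) + u} = \sqrt{9 + 2 u}$)
$\frac{1}{T{\left(944 \right)}} = \frac{1}{\sqrt{9 + 2 \cdot 944}} = \frac{1}{\sqrt{9 + 1888}} = \frac{1}{\sqrt{1897}} = \frac{\sqrt{1897}}{1897}$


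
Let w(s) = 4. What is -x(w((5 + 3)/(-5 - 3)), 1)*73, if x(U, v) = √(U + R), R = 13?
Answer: -73*√17 ≈ -300.99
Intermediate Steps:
x(U, v) = √(13 + U) (x(U, v) = √(U + 13) = √(13 + U))
-x(w((5 + 3)/(-5 - 3)), 1)*73 = -√(13 + 4)*73 = -√17*73 = -73*√17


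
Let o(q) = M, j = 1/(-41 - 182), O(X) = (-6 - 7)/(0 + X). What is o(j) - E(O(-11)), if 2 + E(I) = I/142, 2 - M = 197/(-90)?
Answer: 217216/35145 ≈ 6.1806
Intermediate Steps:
O(X) = -13/X
M = 377/90 (M = 2 - 197/(-90) = 2 - 197*(-1)/90 = 2 - 1*(-197/90) = 2 + 197/90 = 377/90 ≈ 4.1889)
E(I) = -2 + I/142
j = -1/223 (j = 1/(-223) = -1/223 ≈ -0.0044843)
o(q) = 377/90
o(j) - E(O(-11)) = 377/90 - (-2 + (-13/(-11))/142) = 377/90 - (-2 + (-13*(-1/11))/142) = 377/90 - (-2 + (1/142)*(13/11)) = 377/90 - (-2 + 13/1562) = 377/90 - 1*(-3111/1562) = 377/90 + 3111/1562 = 217216/35145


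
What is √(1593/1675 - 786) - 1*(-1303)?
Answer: 1303 + I*√88102119/335 ≈ 1303.0 + 28.019*I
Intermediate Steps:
√(1593/1675 - 786) - 1*(-1303) = √(1593*(1/1675) - 786) + 1303 = √(1593/1675 - 786) + 1303 = √(-1314957/1675) + 1303 = I*√88102119/335 + 1303 = 1303 + I*√88102119/335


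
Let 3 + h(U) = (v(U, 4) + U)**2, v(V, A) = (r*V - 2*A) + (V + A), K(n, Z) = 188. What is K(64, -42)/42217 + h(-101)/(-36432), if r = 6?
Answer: -1209936947/66871728 ≈ -18.093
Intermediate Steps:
v(V, A) = -A + 7*V (v(V, A) = (6*V - 2*A) + (V + A) = (-2*A + 6*V) + (A + V) = -A + 7*V)
h(U) = -3 + (-4 + 8*U)**2 (h(U) = -3 + ((-1*4 + 7*U) + U)**2 = -3 + ((-4 + 7*U) + U)**2 = -3 + (-4 + 8*U)**2)
K(64, -42)/42217 + h(-101)/(-36432) = 188/42217 + (-3 + 16*(-1 + 2*(-101))**2)/(-36432) = 188*(1/42217) + (-3 + 16*(-1 - 202)**2)*(-1/36432) = 188/42217 + (-3 + 16*(-203)**2)*(-1/36432) = 188/42217 + (-3 + 16*41209)*(-1/36432) = 188/42217 + (-3 + 659344)*(-1/36432) = 188/42217 + 659341*(-1/36432) = 188/42217 - 28667/1584 = -1209936947/66871728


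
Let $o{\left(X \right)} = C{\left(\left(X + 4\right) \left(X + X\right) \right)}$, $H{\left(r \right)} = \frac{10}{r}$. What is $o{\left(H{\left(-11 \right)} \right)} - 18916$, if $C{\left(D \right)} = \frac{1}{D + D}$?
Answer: $- \frac{25725881}{1360} \approx -18916.0$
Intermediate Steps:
$C{\left(D \right)} = \frac{1}{2 D}$
$o{\left(X \right)} = \frac{1}{4 X \left(4 + X\right)}$ ($o{\left(X \right)} = \frac{1}{2 \left(X + 4\right) \left(X + X\right)} = \frac{1}{2 \left(4 + X\right) 2 X} = \frac{1}{2 \cdot 2 X \left(4 + X\right)} = \frac{\frac{1}{2} \frac{1}{X} \frac{1}{4 + X}}{2} = \frac{1}{4 X \left(4 + X\right)}$)
$o{\left(H{\left(-11 \right)} \right)} - 18916 = \frac{1}{4 \frac{10}{-11} \left(4 + \frac{10}{-11}\right)} - 18916 = \frac{1}{4 \cdot 10 \left(- \frac{1}{11}\right) \left(4 + 10 \left(- \frac{1}{11}\right)\right)} - 18916 = \frac{1}{4 \left(- \frac{10}{11}\right) \left(4 - \frac{10}{11}\right)} - 18916 = \frac{1}{4} \left(- \frac{11}{10}\right) \frac{1}{\frac{34}{11}} - 18916 = \frac{1}{4} \left(- \frac{11}{10}\right) \frac{11}{34} - 18916 = - \frac{121}{1360} - 18916 = - \frac{25725881}{1360}$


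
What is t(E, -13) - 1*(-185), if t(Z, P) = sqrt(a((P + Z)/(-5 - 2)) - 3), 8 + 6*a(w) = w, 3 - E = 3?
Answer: 185 + 13*I*sqrt(42)/42 ≈ 185.0 + 2.0059*I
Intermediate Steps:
E = 0 (E = 3 - 1*3 = 3 - 3 = 0)
a(w) = -4/3 + w/6
t(Z, P) = sqrt(-13/3 - P/42 - Z/42) (t(Z, P) = sqrt((-4/3 + ((P + Z)/(-5 - 2))/6) - 3) = sqrt((-4/3 + ((P + Z)/(-7))/6) - 3) = sqrt((-4/3 + ((P + Z)*(-1/7))/6) - 3) = sqrt((-4/3 + (-P/7 - Z/7)/6) - 3) = sqrt((-4/3 + (-P/42 - Z/42)) - 3) = sqrt((-4/3 - P/42 - Z/42) - 3) = sqrt(-13/3 - P/42 - Z/42))
t(E, -13) - 1*(-185) = sqrt(-7644 - 42*(-13) - 42*0)/42 - 1*(-185) = sqrt(-7644 + 546 + 0)/42 + 185 = sqrt(-7098)/42 + 185 = (13*I*sqrt(42))/42 + 185 = 13*I*sqrt(42)/42 + 185 = 185 + 13*I*sqrt(42)/42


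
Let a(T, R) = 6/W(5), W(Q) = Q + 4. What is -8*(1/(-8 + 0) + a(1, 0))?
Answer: -13/3 ≈ -4.3333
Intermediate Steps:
W(Q) = 4 + Q
a(T, R) = ⅔ (a(T, R) = 6/(4 + 5) = 6/9 = 6*(⅑) = ⅔)
-8*(1/(-8 + 0) + a(1, 0)) = -8*(1/(-8 + 0) + ⅔) = -8*(1/(-8) + ⅔) = -8*(-⅛ + ⅔) = -8*13/24 = -13/3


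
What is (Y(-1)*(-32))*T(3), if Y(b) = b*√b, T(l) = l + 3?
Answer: 192*I ≈ 192.0*I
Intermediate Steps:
T(l) = 3 + l
Y(b) = b^(3/2)
(Y(-1)*(-32))*T(3) = ((-1)^(3/2)*(-32))*(3 + 3) = (-I*(-32))*6 = (32*I)*6 = 192*I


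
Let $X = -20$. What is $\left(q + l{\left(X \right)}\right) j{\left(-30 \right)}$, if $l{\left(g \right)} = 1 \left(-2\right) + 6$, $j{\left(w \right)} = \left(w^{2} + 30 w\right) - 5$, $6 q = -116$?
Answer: $\frac{230}{3} \approx 76.667$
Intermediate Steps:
$q = - \frac{58}{3}$ ($q = \frac{1}{6} \left(-116\right) = - \frac{58}{3} \approx -19.333$)
$j{\left(w \right)} = -5 + w^{2} + 30 w$
$l{\left(g \right)} = 4$ ($l{\left(g \right)} = -2 + 6 = 4$)
$\left(q + l{\left(X \right)}\right) j{\left(-30 \right)} = \left(- \frac{58}{3} + 4\right) \left(-5 + \left(-30\right)^{2} + 30 \left(-30\right)\right) = - \frac{46 \left(-5 + 900 - 900\right)}{3} = \left(- \frac{46}{3}\right) \left(-5\right) = \frac{230}{3}$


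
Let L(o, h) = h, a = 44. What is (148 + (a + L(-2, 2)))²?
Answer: 37636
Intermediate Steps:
(148 + (a + L(-2, 2)))² = (148 + (44 + 2))² = (148 + 46)² = 194² = 37636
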